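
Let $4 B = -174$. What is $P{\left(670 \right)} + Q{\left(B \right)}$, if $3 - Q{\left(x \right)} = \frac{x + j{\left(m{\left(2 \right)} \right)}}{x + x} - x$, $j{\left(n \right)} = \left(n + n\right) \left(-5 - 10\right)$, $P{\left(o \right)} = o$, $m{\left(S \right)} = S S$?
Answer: $\frac{18201}{29} \approx 627.62$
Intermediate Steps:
$m{\left(S \right)} = S^{2}$
$B = - \frac{87}{2}$ ($B = \frac{1}{4} \left(-174\right) = - \frac{87}{2} \approx -43.5$)
$j{\left(n \right)} = - 30 n$ ($j{\left(n \right)} = 2 n \left(-15\right) = - 30 n$)
$Q{\left(x \right)} = 3 + x - \frac{-120 + x}{2 x}$ ($Q{\left(x \right)} = 3 - \left(\frac{x - 30 \cdot 2^{2}}{x + x} - x\right) = 3 - \left(\frac{x - 120}{2 x} - x\right) = 3 - \left(\left(x - 120\right) \frac{1}{2 x} - x\right) = 3 - \left(\left(-120 + x\right) \frac{1}{2 x} - x\right) = 3 - \left(\frac{-120 + x}{2 x} - x\right) = 3 - \left(- x + \frac{-120 + x}{2 x}\right) = 3 + \left(x - \frac{-120 + x}{2 x}\right) = 3 + x - \frac{-120 + x}{2 x}$)
$P{\left(670 \right)} + Q{\left(B \right)} = 670 + \left(\frac{5}{2} - \frac{87}{2} + \frac{60}{- \frac{87}{2}}\right) = 670 + \left(\frac{5}{2} - \frac{87}{2} + 60 \left(- \frac{2}{87}\right)\right) = 670 - \frac{1229}{29} = \frac{18201}{29}$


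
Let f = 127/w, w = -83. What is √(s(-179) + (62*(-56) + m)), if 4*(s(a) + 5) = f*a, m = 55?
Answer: I*√92409793/166 ≈ 57.91*I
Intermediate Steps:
f = -127/83 (f = 127/(-83) = 127*(-1/83) = -127/83 ≈ -1.5301)
s(a) = -5 - 127*a/332 (s(a) = -5 + (-127*a/83)/4 = -5 - 127*a/332)
√(s(-179) + (62*(-56) + m)) = √((-5 - 127/332*(-179)) + (62*(-56) + 55)) = √((-5 + 22733/332) + (-3472 + 55)) = √(21073/332 - 3417) = √(-1113371/332) = I*√92409793/166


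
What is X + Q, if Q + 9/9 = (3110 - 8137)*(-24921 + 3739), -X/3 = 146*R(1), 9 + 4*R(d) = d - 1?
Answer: 212965797/2 ≈ 1.0648e+8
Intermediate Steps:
R(d) = -5/2 + d/4 (R(d) = -9/4 + (d - 1)/4 = -9/4 + (-1 + d)/4 = -9/4 + (-¼ + d/4) = -5/2 + d/4)
X = 1971/2 (X = -438*(-5/2 + (¼)*1) = -438*(-5/2 + ¼) = -438*(-9)/4 = -3*(-657/2) = 1971/2 ≈ 985.50)
Q = 106481913 (Q = -1 + (3110 - 8137)*(-24921 + 3739) = -1 - 5027*(-21182) = -1 + 106481914 = 106481913)
X + Q = 1971/2 + 106481913 = 212965797/2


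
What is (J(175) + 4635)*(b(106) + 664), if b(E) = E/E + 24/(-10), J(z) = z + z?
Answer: 3303061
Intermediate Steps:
J(z) = 2*z
b(E) = -7/5 (b(E) = 1 + 24*(-1/10) = 1 - 12/5 = -7/5)
(J(175) + 4635)*(b(106) + 664) = (2*175 + 4635)*(-7/5 + 664) = (350 + 4635)*(3313/5) = 4985*(3313/5) = 3303061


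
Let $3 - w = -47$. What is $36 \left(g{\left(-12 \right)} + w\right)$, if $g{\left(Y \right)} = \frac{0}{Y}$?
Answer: $1800$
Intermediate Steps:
$w = 50$ ($w = 3 - -47 = 3 + 47 = 50$)
$g{\left(Y \right)} = 0$
$36 \left(g{\left(-12 \right)} + w\right) = 36 \left(0 + 50\right) = 36 \cdot 50 = 1800$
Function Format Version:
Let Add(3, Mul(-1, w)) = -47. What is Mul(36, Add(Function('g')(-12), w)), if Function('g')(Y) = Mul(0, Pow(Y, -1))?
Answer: 1800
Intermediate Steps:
w = 50 (w = Add(3, Mul(-1, -47)) = Add(3, 47) = 50)
Function('g')(Y) = 0
Mul(36, Add(Function('g')(-12), w)) = Mul(36, Add(0, 50)) = Mul(36, 50) = 1800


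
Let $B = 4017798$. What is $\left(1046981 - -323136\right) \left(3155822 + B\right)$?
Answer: $9828698713540$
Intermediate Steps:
$\left(1046981 - -323136\right) \left(3155822 + B\right) = \left(1046981 - -323136\right) \left(3155822 + 4017798\right) = \left(1046981 + 323136\right) 7173620 = 1370117 \cdot 7173620 = 9828698713540$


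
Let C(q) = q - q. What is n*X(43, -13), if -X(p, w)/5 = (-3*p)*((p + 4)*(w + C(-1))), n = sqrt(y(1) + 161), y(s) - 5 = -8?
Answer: -394095*sqrt(158) ≈ -4.9537e+6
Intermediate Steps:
y(s) = -3 (y(s) = 5 - 8 = -3)
n = sqrt(158) (n = sqrt(-3 + 161) = sqrt(158) ≈ 12.570)
C(q) = 0
X(p, w) = 15*p*w*(4 + p) (X(p, w) = -5*(-3*p)*(p + 4)*(w + 0) = -5*(-3*p)*(4 + p)*w = -5*(-3*p)*w*(4 + p) = -(-15)*p*w*(4 + p) = 15*p*w*(4 + p))
n*X(43, -13) = sqrt(158)*(15*43*(-13)*(4 + 43)) = sqrt(158)*(15*43*(-13)*47) = sqrt(158)*(-394095) = -394095*sqrt(158)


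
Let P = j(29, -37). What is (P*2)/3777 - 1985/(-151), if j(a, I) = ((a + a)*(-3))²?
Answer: 5546899/190109 ≈ 29.177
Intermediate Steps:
j(a, I) = 36*a² (j(a, I) = ((2*a)*(-3))² = (-6*a)² = 36*a²)
P = 30276 (P = 36*29² = 36*841 = 30276)
(P*2)/3777 - 1985/(-151) = (30276*2)/3777 - 1985/(-151) = 60552*(1/3777) - 1985*(-1/151) = 20184/1259 + 1985/151 = 5546899/190109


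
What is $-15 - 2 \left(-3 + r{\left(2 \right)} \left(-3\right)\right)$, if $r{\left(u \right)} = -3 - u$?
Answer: $-39$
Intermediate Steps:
$-15 - 2 \left(-3 + r{\left(2 \right)} \left(-3\right)\right) = -15 - 2 \left(-3 + \left(-3 - 2\right) \left(-3\right)\right) = -15 - 2 \left(-3 - -15\right) = -15 - 2 \left(-3 + 15\right) = -15 - 24 = -39$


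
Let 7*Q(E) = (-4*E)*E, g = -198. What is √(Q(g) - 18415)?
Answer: I*√2000047/7 ≈ 202.03*I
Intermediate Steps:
Q(E) = -4*E²/7 (Q(E) = ((-4*E)*E)/7 = (-4*E²)/7 = -4*E²/7)
√(Q(g) - 18415) = √(-4/7*(-198)² - 18415) = √(-4/7*39204 - 18415) = √(-156816/7 - 18415) = √(-285721/7) = I*√2000047/7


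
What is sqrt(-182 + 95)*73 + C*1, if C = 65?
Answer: 65 + 73*I*sqrt(87) ≈ 65.0 + 680.9*I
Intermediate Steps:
sqrt(-182 + 95)*73 + C*1 = sqrt(-182 + 95)*73 + 65*1 = sqrt(-87)*73 + 65 = (I*sqrt(87))*73 + 65 = 73*I*sqrt(87) + 65 = 65 + 73*I*sqrt(87)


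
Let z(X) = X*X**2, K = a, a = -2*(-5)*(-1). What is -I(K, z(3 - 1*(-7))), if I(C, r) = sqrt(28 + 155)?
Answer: -sqrt(183) ≈ -13.528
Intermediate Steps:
a = -10 (a = 10*(-1) = -10)
K = -10
z(X) = X**3
I(C, r) = sqrt(183)
-I(K, z(3 - 1*(-7))) = -sqrt(183)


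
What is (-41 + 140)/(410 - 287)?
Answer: 33/41 ≈ 0.80488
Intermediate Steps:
(-41 + 140)/(410 - 287) = 99/123 = 99*(1/123) = 33/41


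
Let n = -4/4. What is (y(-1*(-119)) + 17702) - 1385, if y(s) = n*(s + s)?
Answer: 16079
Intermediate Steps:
n = -1 (n = -4*1/4 = -1)
y(s) = -2*s (y(s) = -(s + s) = -2*s)
(y(-1*(-119)) + 17702) - 1385 = (-(-2)*(-119) + 17702) - 1385 = (-2*119 + 17702) - 1385 = (-238 + 17702) - 1385 = 17464 - 1385 = 16079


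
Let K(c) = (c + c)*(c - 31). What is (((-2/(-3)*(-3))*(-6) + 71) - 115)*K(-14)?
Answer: -40320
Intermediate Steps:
K(c) = 2*c*(-31 + c) (K(c) = (2*c)*(-31 + c) = 2*c*(-31 + c))
(((-2/(-3)*(-3))*(-6) + 71) - 115)*K(-14) = (((-2/(-3)*(-3))*(-6) + 71) - 115)*(2*(-14)*(-31 - 14)) = (((-2*(-1/3)*(-3))*(-6) + 71) - 115)*(2*(-14)*(-45)) = ((((2/3)*(-3))*(-6) + 71) - 115)*1260 = ((-2*(-6) + 71) - 115)*1260 = ((12 + 71) - 115)*1260 = (83 - 115)*1260 = -32*1260 = -40320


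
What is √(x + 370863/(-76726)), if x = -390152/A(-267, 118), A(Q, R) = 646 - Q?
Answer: I*√12548384959130042/5388526 ≈ 20.789*I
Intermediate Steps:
x = -390152/913 (x = -390152/(646 - 1*(-267)) = -390152/(646 + 267) = -390152/913 ≈ -427.33)
√(x + 370863/(-76726)) = √(-390152/913 + 370863/(-76726)) = √(-390152/913 + 370863*(-1/76726)) = √(-390152/913 - 370863/76726) = √(-30273400271/70050838) = I*√12548384959130042/5388526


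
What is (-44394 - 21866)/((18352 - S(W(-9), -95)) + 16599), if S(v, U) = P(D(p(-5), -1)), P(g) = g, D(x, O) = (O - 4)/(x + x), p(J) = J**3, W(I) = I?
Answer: -3313000/1747549 ≈ -1.8958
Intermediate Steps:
D(x, O) = (-4 + O)/(2*x) (D(x, O) = (-4 + O)/((2*x)) = (-4 + O)*(1/(2*x)) = (-4 + O)/(2*x))
S(v, U) = 1/50 (S(v, U) = (-4 - 1)/(2*((-5)**3)) = (1/2)*(-5)/(-125) = (1/2)*(-1/125)*(-5) = 1/50)
(-44394 - 21866)/((18352 - S(W(-9), -95)) + 16599) = (-44394 - 21866)/((18352 - 1*1/50) + 16599) = -66260/((18352 - 1/50) + 16599) = -66260/(917599/50 + 16599) = -66260/1747549/50 = -66260*50/1747549 = -3313000/1747549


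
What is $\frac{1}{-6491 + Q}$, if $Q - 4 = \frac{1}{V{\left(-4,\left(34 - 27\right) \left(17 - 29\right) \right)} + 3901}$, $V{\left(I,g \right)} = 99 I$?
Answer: $- \frac{3505}{22736934} \approx -0.00015415$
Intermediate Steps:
$Q = \frac{14021}{3505}$ ($Q = 4 + \frac{1}{99 \left(-4\right) + 3901} = 4 + \frac{1}{-396 + 3901} = 4 + \frac{1}{3505} = \frac{14021}{3505} \approx 4.0003$)
$\frac{1}{-6491 + Q} = \frac{1}{-6491 + \frac{14021}{3505}} = \frac{1}{- \frac{22736934}{3505}} = - \frac{3505}{22736934}$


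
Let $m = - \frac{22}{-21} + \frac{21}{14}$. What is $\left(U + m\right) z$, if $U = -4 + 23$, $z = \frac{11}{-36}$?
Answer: $- \frac{9955}{1512} \approx -6.584$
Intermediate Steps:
$z = - \frac{11}{36}$ ($z = 11 \left(- \frac{1}{36}\right) = - \frac{11}{36} \approx -0.30556$)
$m = \frac{107}{42}$ ($m = \left(-22\right) \left(- \frac{1}{21}\right) + 21 \cdot \frac{1}{14} = \frac{22}{21} + \frac{3}{2} = \frac{107}{42} \approx 2.5476$)
$U = 19$
$\left(U + m\right) z = \left(19 + \frac{107}{42}\right) \left(- \frac{11}{36}\right) = \frac{905}{42} \left(- \frac{11}{36}\right) = - \frac{9955}{1512}$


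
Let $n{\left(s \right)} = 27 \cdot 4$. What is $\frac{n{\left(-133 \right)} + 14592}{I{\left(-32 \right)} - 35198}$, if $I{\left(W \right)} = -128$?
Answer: $- \frac{7350}{17663} \approx -0.41612$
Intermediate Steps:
$n{\left(s \right)} = 108$
$\frac{n{\left(-133 \right)} + 14592}{I{\left(-32 \right)} - 35198} = \frac{108 + 14592}{-128 - 35198} = \frac{14700}{-35326} = 14700 \left(- \frac{1}{35326}\right) = - \frac{7350}{17663}$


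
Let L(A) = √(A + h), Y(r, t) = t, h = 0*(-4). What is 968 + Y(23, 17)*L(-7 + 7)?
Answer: 968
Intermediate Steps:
h = 0
L(A) = √A (L(A) = √(A + 0) = √A)
968 + Y(23, 17)*L(-7 + 7) = 968 + 17*√(-7 + 7) = 968 + 17*√0 = 968 + 17*0 = 968 + 0 = 968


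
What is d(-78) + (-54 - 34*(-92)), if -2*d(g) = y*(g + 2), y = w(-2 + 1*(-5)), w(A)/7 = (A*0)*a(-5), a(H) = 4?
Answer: 3074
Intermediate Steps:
w(A) = 0 (w(A) = 7*((A*0)*4) = 7*(0*4) = 7*0 = 0)
y = 0
d(g) = 0 (d(g) = -0*(g + 2) = -0*(2 + g) = -1/2*0 = 0)
d(-78) + (-54 - 34*(-92)) = 0 + (-54 - 34*(-92)) = 0 + (-54 + 3128) = 0 + 3074 = 3074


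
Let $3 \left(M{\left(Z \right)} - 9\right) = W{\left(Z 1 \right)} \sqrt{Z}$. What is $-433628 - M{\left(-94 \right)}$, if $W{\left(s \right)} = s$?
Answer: $-433637 + \frac{94 i \sqrt{94}}{3} \approx -4.3364 \cdot 10^{5} + 303.79 i$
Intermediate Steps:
$M{\left(Z \right)} = 9 + \frac{Z^{\frac{3}{2}}}{3}$ ($M{\left(Z \right)} = 9 + \frac{Z 1 \sqrt{Z}}{3} = 9 + \frac{Z \sqrt{Z}}{3} = 9 + \frac{Z^{\frac{3}{2}}}{3}$)
$-433628 - M{\left(-94 \right)} = -433628 - \left(9 + \frac{\left(-94\right)^{\frac{3}{2}}}{3}\right) = -433628 - \left(9 + \frac{\left(-94\right) i \sqrt{94}}{3}\right) = -433628 - \left(9 - \frac{94 i \sqrt{94}}{3}\right) = -433637 + \frac{94 i \sqrt{94}}{3}$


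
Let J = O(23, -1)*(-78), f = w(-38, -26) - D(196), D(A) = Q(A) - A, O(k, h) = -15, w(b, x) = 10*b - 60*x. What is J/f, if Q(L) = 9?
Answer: 1170/1367 ≈ 0.85589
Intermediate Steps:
w(b, x) = -60*x + 10*b
D(A) = 9 - A
f = 1367 (f = (-60*(-26) + 10*(-38)) - (9 - 1*196) = (1560 - 380) - (9 - 196) = 1180 - 1*(-187) = 1180 + 187 = 1367)
J = 1170 (J = -15*(-78) = 1170)
J/f = 1170/1367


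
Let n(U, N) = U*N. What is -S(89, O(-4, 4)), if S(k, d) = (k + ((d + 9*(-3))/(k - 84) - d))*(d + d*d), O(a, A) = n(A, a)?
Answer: -23136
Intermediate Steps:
n(U, N) = N*U
O(a, A) = A*a (O(a, A) = a*A = A*a)
S(k, d) = (d + d**2)*(k - d + (-27 + d)/(-84 + k)) (S(k, d) = (k + ((d - 27)/(-84 + k) - d))*(d + d**2) = (k + ((-27 + d)/(-84 + k) - d))*(d + d**2) = (k + (-d + (-27 + d)/(-84 + k)))*(d + d**2) = (k - d + (-27 + d)/(-84 + k))*(d + d**2) = (d + d**2)*(k - d + (-27 + d)/(-84 + k)))
-S(89, O(-4, 4)) = -4*(-4)*(-27 + 89**2 - 84*89 + 58*(4*(-4)) + 85*(4*(-4))**2 + (4*(-4))*89**2 - 1*89*(4*(-4))**2 - 85*4*(-4)*89)/(-84 + 89) = -(-16)*(-27 + 7921 - 7476 + 58*(-16) + 85*(-16)**2 - 16*7921 - 1*89*(-16)**2 - 85*(-16)*89)/5 = -(-16)*(-27 + 7921 - 7476 - 928 + 85*256 - 126736 - 1*89*256 + 121040)/5 = -(-16)*(-27 + 7921 - 7476 - 928 + 21760 - 126736 - 22784 + 121040)/5 = -(-16)*(-7230)/5 = -1*23136 = -23136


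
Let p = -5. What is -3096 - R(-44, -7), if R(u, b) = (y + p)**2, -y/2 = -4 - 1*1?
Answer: -3121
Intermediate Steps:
y = 10 (y = -2*(-4 - 1*1) = -2*(-4 - 1) = -2*(-5) = 10)
R(u, b) = 25 (R(u, b) = (10 - 5)**2 = 5**2 = 25)
-3096 - R(-44, -7) = -3096 - 1*25 = -3096 - 25 = -3121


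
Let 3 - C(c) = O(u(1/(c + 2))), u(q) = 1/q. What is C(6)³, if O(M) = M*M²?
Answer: -131872229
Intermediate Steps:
O(M) = M³
C(c) = 3 - (2 + c)³ (C(c) = 3 - (1/(1/(c + 2)))³ = 3 - (1/(1/(2 + c)))³ = 3 - (2 + c)³)
C(6)³ = (3 - (2 + 6)³)³ = (3 - 1*8³)³ = (3 - 1*512)³ = (3 - 512)³ = (-509)³ = -131872229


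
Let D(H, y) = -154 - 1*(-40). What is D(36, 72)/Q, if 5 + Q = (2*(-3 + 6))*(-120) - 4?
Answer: 38/243 ≈ 0.15638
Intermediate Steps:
D(H, y) = -114 (D(H, y) = -154 + 40 = -114)
Q = -729 (Q = -5 + ((2*(-3 + 6))*(-120) - 4) = -5 + ((2*3)*(-120) - 4) = -5 + (6*(-120) - 4) = -5 + (-720 - 4) = -5 - 724 = -729)
D(36, 72)/Q = -114/(-729) = -114*(-1/729) = 38/243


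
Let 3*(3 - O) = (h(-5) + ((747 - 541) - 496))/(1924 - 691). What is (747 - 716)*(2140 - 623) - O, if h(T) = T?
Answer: 173941481/3699 ≈ 47024.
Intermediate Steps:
O = 11392/3699 (O = 3 - (-5 + ((747 - 541) - 496))/(3*(1924 - 691)) = 3 - (-5 + (206 - 496))/(3*1233) = 3 - (-5 - 290)/(3*1233) = 3 - (-295)/(3*1233) = 3 - ⅓*(-295/1233) = 3 + 295/3699 = 11392/3699 ≈ 3.0798)
(747 - 716)*(2140 - 623) - O = (747 - 716)*(2140 - 623) - 1*11392/3699 = 31*1517 - 11392/3699 = 47027 - 11392/3699 = 173941481/3699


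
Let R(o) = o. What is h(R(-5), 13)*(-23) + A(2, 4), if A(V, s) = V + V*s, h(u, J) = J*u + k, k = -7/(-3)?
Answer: 4354/3 ≈ 1451.3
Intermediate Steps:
k = 7/3 (k = -7*(-⅓) = 7/3 ≈ 2.3333)
h(u, J) = 7/3 + J*u (h(u, J) = J*u + 7/3 = 7/3 + J*u)
h(R(-5), 13)*(-23) + A(2, 4) = (7/3 + 13*(-5))*(-23) + 2*(1 + 4) = (7/3 - 65)*(-23) + 2*5 = -188/3*(-23) + 10 = 4324/3 + 10 = 4354/3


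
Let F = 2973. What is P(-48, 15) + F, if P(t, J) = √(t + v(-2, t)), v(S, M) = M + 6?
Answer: 2973 + 3*I*√10 ≈ 2973.0 + 9.4868*I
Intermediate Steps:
v(S, M) = 6 + M
P(t, J) = √(6 + 2*t) (P(t, J) = √(t + (6 + t)) = √(6 + 2*t))
P(-48, 15) + F = √(6 + 2*(-48)) + 2973 = √(6 - 96) + 2973 = √(-90) + 2973 = 3*I*√10 + 2973 = 2973 + 3*I*√10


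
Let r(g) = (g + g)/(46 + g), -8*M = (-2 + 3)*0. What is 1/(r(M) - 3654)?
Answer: -1/3654 ≈ -0.00027367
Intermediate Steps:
M = 0 (M = -(-2 + 3)*0/8 = -0/8 = -⅛*0 = 0)
r(g) = 2*g/(46 + g) (r(g) = (2*g)/(46 + g) = 2*g/(46 + g))
1/(r(M) - 3654) = 1/(2*0/(46 + 0) - 3654) = 1/(2*0/46 - 3654) = 1/(2*0*(1/46) - 3654) = 1/(0 - 3654) = 1/(-3654) = -1/3654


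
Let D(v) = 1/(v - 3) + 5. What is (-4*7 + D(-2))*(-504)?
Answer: 58464/5 ≈ 11693.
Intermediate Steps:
D(v) = 5 + 1/(-3 + v) (D(v) = 1/(-3 + v) + 5 = 5 + 1/(-3 + v))
(-4*7 + D(-2))*(-504) = (-4*7 + (-14 + 5*(-2))/(-3 - 2))*(-504) = (-28 + (-14 - 10)/(-5))*(-504) = (-28 - ⅕*(-24))*(-504) = (-28 + 24/5)*(-504) = -116/5*(-504) = 58464/5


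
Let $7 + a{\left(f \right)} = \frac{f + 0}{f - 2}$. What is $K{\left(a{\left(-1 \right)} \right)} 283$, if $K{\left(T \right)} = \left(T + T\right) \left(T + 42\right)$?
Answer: $- \frac{1199920}{9} \approx -1.3332 \cdot 10^{5}$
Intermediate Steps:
$a{\left(f \right)} = -7 + \frac{f}{-2 + f}$ ($a{\left(f \right)} = -7 + \frac{f + 0}{f - 2} = -7 + \frac{f}{-2 + f}$)
$K{\left(T \right)} = 2 T \left(42 + T\right)$
$K{\left(a{\left(-1 \right)} \right)} 283 = 2 \frac{2 \left(7 - -3\right)}{-2 - 1} \left(42 + \frac{2 \left(7 - -3\right)}{-2 - 1}\right) 283 = 2 \frac{2 \left(7 + 3\right)}{-3} \left(42 + \frac{2 \left(7 + 3\right)}{-3}\right) 283 = 2 \cdot 2 \left(- \frac{1}{3}\right) 10 \left(42 + 2 \left(- \frac{1}{3}\right) 10\right) 283 = 2 \left(- \frac{20}{3}\right) \left(42 - \frac{20}{3}\right) 283 = 2 \left(- \frac{20}{3}\right) \frac{106}{3} \cdot 283 = \left(- \frac{4240}{9}\right) 283 = - \frac{1199920}{9}$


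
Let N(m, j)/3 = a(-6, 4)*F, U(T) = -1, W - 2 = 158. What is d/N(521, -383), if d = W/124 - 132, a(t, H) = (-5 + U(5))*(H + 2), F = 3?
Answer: 1013/2511 ≈ 0.40342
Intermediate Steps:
W = 160 (W = 2 + 158 = 160)
a(t, H) = -12 - 6*H (a(t, H) = (-5 - 1)*(H + 2) = -6*(2 + H) = -12 - 6*H)
d = -4052/31 (d = 160/124 - 132 = (1/124)*160 - 132 = 40/31 - 132 = -4052/31 ≈ -130.71)
N(m, j) = -324 (N(m, j) = 3*((-12 - 6*4)*3) = 3*((-12 - 24)*3) = 3*(-36*3) = 3*(-108) = -324)
d/N(521, -383) = -4052/31/(-324) = -4052/31*(-1/324) = 1013/2511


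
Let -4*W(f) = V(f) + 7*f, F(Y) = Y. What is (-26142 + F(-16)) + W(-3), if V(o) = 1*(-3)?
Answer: -26152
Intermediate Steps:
V(o) = -3
W(f) = ¾ - 7*f/4 (W(f) = -(-3 + 7*f)/4 = ¾ - 7*f/4)
(-26142 + F(-16)) + W(-3) = (-26142 - 16) + (¾ - 7/4*(-3)) = -26158 + (¾ + 21/4) = -26158 + 6 = -26152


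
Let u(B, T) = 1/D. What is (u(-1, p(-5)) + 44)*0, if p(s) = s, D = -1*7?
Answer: 0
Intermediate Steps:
D = -7
u(B, T) = -⅐ (u(B, T) = 1/(-7) = -⅐)
(u(-1, p(-5)) + 44)*0 = (-⅐ + 44)*0 = (307/7)*0 = 0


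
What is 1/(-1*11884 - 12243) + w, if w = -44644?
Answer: -1077125789/24127 ≈ -44644.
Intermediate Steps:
1/(-1*11884 - 12243) + w = 1/(-1*11884 - 12243) - 44644 = 1/(-11884 - 12243) - 44644 = 1/(-24127) - 44644 = -1/24127 - 44644 = -1077125789/24127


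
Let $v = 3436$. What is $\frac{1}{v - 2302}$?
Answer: $\frac{1}{1134} \approx 0.00088183$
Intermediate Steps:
$\frac{1}{v - 2302} = \frac{1}{3436 - 2302} = \frac{1}{1134}$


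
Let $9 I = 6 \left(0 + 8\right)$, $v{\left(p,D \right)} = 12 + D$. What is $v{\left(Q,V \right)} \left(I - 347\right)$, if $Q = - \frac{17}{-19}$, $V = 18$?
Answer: $-10250$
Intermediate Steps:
$Q = \frac{17}{19}$ ($Q = \left(-17\right) \left(- \frac{1}{19}\right) = \frac{17}{19} \approx 0.89474$)
$I = \frac{16}{3}$ ($I = \frac{6 \left(0 + 8\right)}{9} = \frac{6 \cdot 8}{9} = \frac{1}{9} \cdot 48 = \frac{16}{3} \approx 5.3333$)
$v{\left(Q,V \right)} \left(I - 347\right) = \left(12 + 18\right) \left(\frac{16}{3} - 347\right) = 30 \left(- \frac{1025}{3}\right) = -10250$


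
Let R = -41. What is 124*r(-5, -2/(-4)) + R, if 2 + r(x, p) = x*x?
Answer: 2811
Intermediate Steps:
r(x, p) = -2 + x² (r(x, p) = -2 + x*x = -2 + x²)
124*r(-5, -2/(-4)) + R = 124*(-2 + (-5)²) - 41 = 124*(-2 + 25) - 41 = 124*23 - 41 = 2852 - 41 = 2811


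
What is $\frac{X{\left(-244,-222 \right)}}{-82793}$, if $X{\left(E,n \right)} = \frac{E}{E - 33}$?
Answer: $- \frac{244}{22933661} \approx -1.0639 \cdot 10^{-5}$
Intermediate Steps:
$X{\left(E,n \right)} = \frac{E}{-33 + E}$ ($X{\left(E,n \right)} = \frac{E}{E - 33} = \frac{E}{-33 + E}$)
$\frac{X{\left(-244,-222 \right)}}{-82793} = \frac{\left(-244\right) \frac{1}{-33 - 244}}{-82793} = - \frac{244}{-277} \left(- \frac{1}{82793}\right) = \left(-244\right) \left(- \frac{1}{277}\right) \left(- \frac{1}{82793}\right) = \frac{244}{277} \left(- \frac{1}{82793}\right) = - \frac{244}{22933661}$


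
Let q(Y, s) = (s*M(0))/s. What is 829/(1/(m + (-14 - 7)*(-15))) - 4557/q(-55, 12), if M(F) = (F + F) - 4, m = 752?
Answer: 3542729/4 ≈ 8.8568e+5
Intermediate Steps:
M(F) = -4 + 2*F (M(F) = 2*F - 4 = -4 + 2*F)
q(Y, s) = -4 (q(Y, s) = (s*(-4 + 2*0))/s = (s*(-4 + 0))/s = (s*(-4))/s = (-4*s)/s = -4)
829/(1/(m + (-14 - 7)*(-15))) - 4557/q(-55, 12) = 829/(1/(752 + (-14 - 7)*(-15))) - 4557/(-4) = 829/(1/(752 - 21*(-15))) - 4557*(-¼) = 829/(1/(752 + 315)) + 4557/4 = 829/(1/1067) + 4557/4 = 829*1067 + 4557/4 = 884543 + 4557/4 = 3542729/4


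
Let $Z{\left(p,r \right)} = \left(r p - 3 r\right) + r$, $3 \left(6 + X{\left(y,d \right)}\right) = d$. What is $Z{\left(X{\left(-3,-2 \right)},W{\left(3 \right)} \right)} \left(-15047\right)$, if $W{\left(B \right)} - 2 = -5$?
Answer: $-391222$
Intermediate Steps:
$X{\left(y,d \right)} = -6 + \frac{d}{3}$
$W{\left(B \right)} = -3$ ($W{\left(B \right)} = 2 - 5 = -3$)
$Z{\left(p,r \right)} = - 2 r + p r$ ($Z{\left(p,r \right)} = \left(p r - 3 r\right) + r = \left(- 3 r + p r\right) + r = - 2 r + p r$)
$Z{\left(X{\left(-3,-2 \right)},W{\left(3 \right)} \right)} \left(-15047\right) = - 3 \left(-2 + \left(-6 + \frac{1}{3} \left(-2\right)\right)\right) \left(-15047\right) = - 3 \left(-2 - \frac{20}{3}\right) \left(-15047\right) = \left(-3\right) \left(- \frac{26}{3}\right) \left(-15047\right) = 26 \left(-15047\right) = -391222$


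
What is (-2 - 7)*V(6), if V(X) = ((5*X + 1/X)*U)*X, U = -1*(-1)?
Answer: -1629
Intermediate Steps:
U = 1
V(X) = X*(1/X + 5*X) (V(X) = ((5*X + 1/X)*1)*X = ((1/X + 5*X)*1)*X = (1/X + 5*X)*X = X*(1/X + 5*X))
(-2 - 7)*V(6) = (-2 - 7)*(1 + 5*6**2) = -9*(1 + 5*36) = -9*(1 + 180) = -9*181 = -1629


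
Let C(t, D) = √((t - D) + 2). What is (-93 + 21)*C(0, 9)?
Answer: -72*I*√7 ≈ -190.49*I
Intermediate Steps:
C(t, D) = √(2 + t - D)
(-93 + 21)*C(0, 9) = (-93 + 21)*√(2 + 0 - 1*9) = -72*√(2 + 0 - 9) = -72*I*√7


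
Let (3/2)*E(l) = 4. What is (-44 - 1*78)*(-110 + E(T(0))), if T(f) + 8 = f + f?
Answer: 39284/3 ≈ 13095.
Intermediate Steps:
T(f) = -8 + 2*f (T(f) = -8 + (f + f) = -8 + 2*f)
E(l) = 8/3 (E(l) = (⅔)*4 = 8/3)
(-44 - 1*78)*(-110 + E(T(0))) = (-44 - 1*78)*(-110 + 8/3) = (-44 - 78)*(-322/3) = -122*(-322/3) = 39284/3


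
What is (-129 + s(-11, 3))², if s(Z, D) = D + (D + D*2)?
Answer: 13689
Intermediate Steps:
s(Z, D) = 4*D (s(Z, D) = D + (D + 2*D) = D + 3*D = 4*D)
(-129 + s(-11, 3))² = (-129 + 4*3)² = (-129 + 12)² = (-117)² = 13689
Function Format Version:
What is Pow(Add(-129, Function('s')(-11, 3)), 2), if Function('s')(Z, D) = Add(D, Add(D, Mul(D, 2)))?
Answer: 13689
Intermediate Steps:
Function('s')(Z, D) = Mul(4, D) (Function('s')(Z, D) = Add(D, Add(D, Mul(2, D))) = Add(D, Mul(3, D)) = Mul(4, D))
Pow(Add(-129, Function('s')(-11, 3)), 2) = Pow(Add(-129, Mul(4, 3)), 2) = Pow(Add(-129, 12), 2) = Pow(-117, 2) = 13689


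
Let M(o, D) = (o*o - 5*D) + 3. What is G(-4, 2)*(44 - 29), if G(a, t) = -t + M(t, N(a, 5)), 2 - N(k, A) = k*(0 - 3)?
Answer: 825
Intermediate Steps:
N(k, A) = 2 + 3*k (N(k, A) = 2 - k*(0 - 3) = 2 - k*(-3) = 2 - (-3)*k = 2 + 3*k)
M(o, D) = 3 + o**2 - 5*D (M(o, D) = (o**2 - 5*D) + 3 = 3 + o**2 - 5*D)
G(a, t) = -7 + t**2 - t - 15*a (G(a, t) = -t + (3 + t**2 - 5*(2 + 3*a)) = -t + (3 + t**2 + (-10 - 15*a)) = -t + (-7 + t**2 - 15*a) = -7 + t**2 - t - 15*a)
G(-4, 2)*(44 - 29) = (-7 + 2**2 - 1*2 - 15*(-4))*(44 - 29) = (-7 + 4 - 2 + 60)*15 = 55*15 = 825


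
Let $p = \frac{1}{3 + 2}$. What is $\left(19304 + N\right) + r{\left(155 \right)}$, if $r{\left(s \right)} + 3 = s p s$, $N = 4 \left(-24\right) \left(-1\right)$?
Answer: $24202$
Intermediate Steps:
$p = \frac{1}{5} \approx 0.2$
$N = 96$ ($N = \left(-96\right) \left(-1\right) = 96$)
$r{\left(s \right)} = -3 + \frac{s^{2}}{5}$ ($r{\left(s \right)} = -3 + s \frac{1}{5} s = -3 + \frac{s}{5} s = -3 + \frac{s^{2}}{5}$)
$\left(19304 + N\right) + r{\left(155 \right)} = \left(19304 + 96\right) - \left(3 - \frac{155^{2}}{5}\right) = 19400 + \left(-3 + \frac{1}{5} \cdot 24025\right) = 19400 + \left(-3 + 4805\right) = 19400 + 4802 = 24202$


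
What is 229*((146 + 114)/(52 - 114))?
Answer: -29770/31 ≈ -960.32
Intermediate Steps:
229*((146 + 114)/(52 - 114)) = 229*(260/(-62)) = 229*(260*(-1/62)) = 229*(-130/31) = -29770/31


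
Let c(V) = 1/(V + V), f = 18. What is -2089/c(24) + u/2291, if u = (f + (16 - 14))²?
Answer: -229722752/2291 ≈ -1.0027e+5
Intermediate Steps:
c(V) = 1/(2*V)
u = 400 (u = (18 + (16 - 14))² = (18 + 2)² = 20² = 400)
-2089/c(24) + u/2291 = -2089/((½)/24) + 400/2291 = -2089/((½)*(1/24)) + 400*(1/2291) = -2089/1/48 + 400/2291 = -2089*48 + 400/2291 = -100272 + 400/2291 = -229722752/2291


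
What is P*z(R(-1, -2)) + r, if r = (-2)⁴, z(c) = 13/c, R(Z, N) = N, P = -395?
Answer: 5167/2 ≈ 2583.5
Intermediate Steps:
r = 16
P*z(R(-1, -2)) + r = -5135/(-2) + 16 = -5135*(-1)/2 + 16 = -395*(-13/2) + 16 = 5135/2 + 16 = 5167/2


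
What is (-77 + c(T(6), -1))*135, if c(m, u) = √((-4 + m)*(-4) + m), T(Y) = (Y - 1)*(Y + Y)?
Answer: -10395 + 270*I*√41 ≈ -10395.0 + 1728.8*I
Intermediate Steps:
T(Y) = 2*Y*(-1 + Y) (T(Y) = (-1 + Y)*(2*Y) = 2*Y*(-1 + Y))
c(m, u) = √(16 - 3*m) (c(m, u) = √((16 - 4*m) + m) = √(16 - 3*m))
(-77 + c(T(6), -1))*135 = (-77 + √(16 - 6*6*(-1 + 6)))*135 = (-77 + √(16 - 6*6*5))*135 = (-77 + √(16 - 3*60))*135 = (-77 + √(16 - 180))*135 = (-77 + √(-164))*135 = (-77 + 2*I*√41)*135 = -10395 + 270*I*√41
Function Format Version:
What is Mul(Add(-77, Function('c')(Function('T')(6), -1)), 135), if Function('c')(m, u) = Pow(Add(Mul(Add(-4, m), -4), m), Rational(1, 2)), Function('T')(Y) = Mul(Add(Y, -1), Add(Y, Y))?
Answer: Add(-10395, Mul(270, I, Pow(41, Rational(1, 2)))) ≈ Add(-10395., Mul(1728.8, I))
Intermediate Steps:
Function('T')(Y) = Mul(2, Y, Add(-1, Y)) (Function('T')(Y) = Mul(Add(-1, Y), Mul(2, Y)) = Mul(2, Y, Add(-1, Y)))
Function('c')(m, u) = Pow(Add(16, Mul(-3, m)), Rational(1, 2)) (Function('c')(m, u) = Pow(Add(Add(16, Mul(-4, m)), m), Rational(1, 2)) = Pow(Add(16, Mul(-3, m)), Rational(1, 2)))
Mul(Add(-77, Function('c')(Function('T')(6), -1)), 135) = Mul(Add(-77, Pow(Add(16, Mul(-3, Mul(2, 6, Add(-1, 6)))), Rational(1, 2))), 135) = Mul(Add(-77, Pow(Add(16, Mul(-3, Mul(2, 6, 5))), Rational(1, 2))), 135) = Mul(Add(-77, Pow(Add(16, Mul(-3, 60)), Rational(1, 2))), 135) = Mul(Add(-77, Pow(Add(16, -180), Rational(1, 2))), 135) = Mul(Add(-77, Pow(-164, Rational(1, 2))), 135) = Mul(Add(-77, Mul(2, I, Pow(41, Rational(1, 2)))), 135) = Add(-10395, Mul(270, I, Pow(41, Rational(1, 2))))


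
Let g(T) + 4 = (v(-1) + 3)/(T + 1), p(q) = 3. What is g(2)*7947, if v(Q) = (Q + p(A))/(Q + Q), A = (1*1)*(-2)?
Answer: -26490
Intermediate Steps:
A = -2 (A = 1*(-2) = -2)
v(Q) = (3 + Q)/(2*Q) (v(Q) = (Q + 3)/(Q + Q) = (3 + Q)/((2*Q)) = (3 + Q)*(1/(2*Q)) = (3 + Q)/(2*Q))
g(T) = -4 + 2/(1 + T) (g(T) = -4 + ((½)*(3 - 1)/(-1) + 3)/(T + 1) = -4 + ((½)*(-1)*2 + 3)/(1 + T) = -4 + (-1 + 3)/(1 + T) = -4 + 2/(1 + T))
g(2)*7947 = (2*(-1 - 2*2)/(1 + 2))*7947 = (2*(-1 - 4)/3)*7947 = (2*(⅓)*(-5))*7947 = -10/3*7947 = -26490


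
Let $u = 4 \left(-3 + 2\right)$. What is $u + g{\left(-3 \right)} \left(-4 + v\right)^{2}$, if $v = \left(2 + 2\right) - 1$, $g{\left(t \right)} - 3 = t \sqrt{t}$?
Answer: $-1 - 3 i \sqrt{3} \approx -1.0 - 5.1962 i$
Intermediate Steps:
$g{\left(t \right)} = 3 + t^{\frac{3}{2}}$ ($g{\left(t \right)} = 3 + t \sqrt{t} = 3 + t^{\frac{3}{2}}$)
$u = -4$ ($u = 4 \left(-1\right) = -4$)
$v = 3$ ($v = 4 - 1 = 3$)
$u + g{\left(-3 \right)} \left(-4 + v\right)^{2} = -4 + \left(3 + \left(-3\right)^{\frac{3}{2}}\right) \left(-4 + 3\right)^{2} = -4 + \left(3 - 3 i \sqrt{3}\right) \left(-1\right)^{2} = -4 + \left(3 - 3 i \sqrt{3}\right) 1 = -4 + \left(3 - 3 i \sqrt{3}\right) = -1 - 3 i \sqrt{3}$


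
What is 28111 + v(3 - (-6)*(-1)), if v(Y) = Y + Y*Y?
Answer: 28117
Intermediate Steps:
v(Y) = Y + Y²
28111 + v(3 - (-6)*(-1)) = 28111 + (3 - (-6)*(-1))*(1 + (3 - (-6)*(-1))) = 28111 + (3 - 6*1)*(1 + (3 - 6*1)) = 28111 + (3 - 6)*(1 + (3 - 6)) = 28111 - 3*(1 - 3) = 28111 - 3*(-2) = 28111 + 6 = 28117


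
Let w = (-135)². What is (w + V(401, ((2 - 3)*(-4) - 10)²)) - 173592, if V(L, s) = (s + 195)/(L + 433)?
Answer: -43191949/278 ≈ -1.5537e+5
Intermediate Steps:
V(L, s) = (195 + s)/(433 + L)
w = 18225
(w + V(401, ((2 - 3)*(-4) - 10)²)) - 173592 = (18225 + (195 + ((2 - 3)*(-4) - 10)²)/(433 + 401)) - 173592 = (18225 + (195 + (-1*(-4) - 10)²)/834) - 173592 = (18225 + (195 + (4 - 10)²)/834) - 173592 = (18225 + (195 + (-6)²)/834) - 173592 = (18225 + (195 + 36)/834) - 173592 = (18225 + (1/834)*231) - 173592 = (18225 + 77/278) - 173592 = 5066627/278 - 173592 = -43191949/278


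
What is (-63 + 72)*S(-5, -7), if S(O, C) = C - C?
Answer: 0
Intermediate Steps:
S(O, C) = 0
(-63 + 72)*S(-5, -7) = (-63 + 72)*0 = 9*0 = 0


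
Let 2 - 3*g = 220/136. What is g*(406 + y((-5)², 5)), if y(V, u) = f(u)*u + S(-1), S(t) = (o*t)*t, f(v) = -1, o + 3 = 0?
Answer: 2587/51 ≈ 50.725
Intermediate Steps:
o = -3 (o = -3 + 0 = -3)
S(t) = -3*t² (S(t) = (-3*t)*t = -3*t²)
y(V, u) = -3 - u (y(V, u) = -u - 3*(-1)² = -u - 3*1 = -u - 3 = -3 - u)
g = 13/102 (g = ⅔ - 220/(3*136) = ⅔ - ⅓*55/34 = ⅔ - 55/102 = 13/102 ≈ 0.12745)
g*(406 + y((-5)², 5)) = 13*(406 + (-3 - 1*5))/102 = 13*(406 + (-3 - 5))/102 = 13*(406 - 8)/102 = (13/102)*398 = 2587/51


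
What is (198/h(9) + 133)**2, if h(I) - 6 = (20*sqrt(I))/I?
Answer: 7974976/361 ≈ 22091.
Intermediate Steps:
h(I) = 6 + 20/sqrt(I) (h(I) = 6 + (20*sqrt(I))/I = 6 + 20/sqrt(I))
(198/h(9) + 133)**2 = (198/(6 + 20/sqrt(9)) + 133)**2 = (198/(6 + 20*(1/3)) + 133)**2 = (198/(6 + 20/3) + 133)**2 = (198/(38/3) + 133)**2 = (198*(3/38) + 133)**2 = (297/19 + 133)**2 = (2824/19)**2 = 7974976/361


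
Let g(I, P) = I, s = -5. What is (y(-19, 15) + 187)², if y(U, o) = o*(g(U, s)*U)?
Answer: 31382404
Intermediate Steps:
y(U, o) = o*U² (y(U, o) = o*(U*U) = o*U²)
(y(-19, 15) + 187)² = (15*(-19)² + 187)² = (15*361 + 187)² = (5415 + 187)² = 5602² = 31382404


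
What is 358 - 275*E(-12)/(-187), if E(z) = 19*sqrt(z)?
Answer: 358 + 950*I*sqrt(3)/17 ≈ 358.0 + 96.791*I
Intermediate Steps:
358 - 275*E(-12)/(-187) = 358 - 275*19*sqrt(-12)/(-187) = 358 - 275*19*(2*I*sqrt(3))*(-1)/187 = 358 - 275*38*I*sqrt(3)*(-1)/187 = 358 - (-950)*I*sqrt(3)/17 = 358 + 950*I*sqrt(3)/17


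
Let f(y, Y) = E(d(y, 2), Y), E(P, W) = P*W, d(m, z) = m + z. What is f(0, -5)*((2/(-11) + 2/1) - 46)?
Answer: 4860/11 ≈ 441.82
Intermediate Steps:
f(y, Y) = Y*(2 + y) (f(y, Y) = (y + 2)*Y = (2 + y)*Y = Y*(2 + y))
f(0, -5)*((2/(-11) + 2/1) - 46) = (-5*(2 + 0))*((2/(-11) + 2/1) - 46) = (-5*2)*((2*(-1/11) + 2*1) - 46) = -10*((-2/11 + 2) - 46) = -10*(20/11 - 46) = -10*(-486/11) = 4860/11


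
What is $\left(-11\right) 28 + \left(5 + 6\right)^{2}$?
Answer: $-187$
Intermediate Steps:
$\left(-11\right) 28 + \left(5 + 6\right)^{2} = -308 + 11^{2} = -308 + 121 = -187$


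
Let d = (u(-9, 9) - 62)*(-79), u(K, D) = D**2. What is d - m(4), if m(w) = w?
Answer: -1505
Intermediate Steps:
d = -1501 (d = (9**2 - 62)*(-79) = (81 - 62)*(-79) = 19*(-79) = -1501)
d - m(4) = -1501 - 1*4 = -1501 - 4 = -1505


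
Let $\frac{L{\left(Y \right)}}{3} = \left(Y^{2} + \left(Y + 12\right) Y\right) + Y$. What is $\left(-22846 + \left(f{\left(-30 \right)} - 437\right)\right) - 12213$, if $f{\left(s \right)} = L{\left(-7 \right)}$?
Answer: $-35475$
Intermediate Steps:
$L{\left(Y \right)} = 3 Y + 3 Y^{2} + 3 Y \left(12 + Y\right)$ ($L{\left(Y \right)} = 3 \left(\left(Y^{2} + \left(Y + 12\right) Y\right) + Y\right) = 3 \left(\left(Y^{2} + \left(12 + Y\right) Y\right) + Y\right) = 3 \left(\left(Y^{2} + Y \left(12 + Y\right)\right) + Y\right) = 3 \left(Y + Y^{2} + Y \left(12 + Y\right)\right) = 3 Y + 3 Y^{2} + 3 Y \left(12 + Y\right)$)
$f{\left(s \right)} = 21$ ($f{\left(s \right)} = 3 \left(-7\right) \left(13 + 2 \left(-7\right)\right) = 3 \left(-7\right) \left(13 - 14\right) = 3 \left(-7\right) \left(-1\right) = 21$)
$\left(-22846 + \left(f{\left(-30 \right)} - 437\right)\right) - 12213 = \left(-22846 + \left(21 - 437\right)\right) - 12213 = \left(-22846 - 416\right) - 12213 = -23262 - 12213 = -35475$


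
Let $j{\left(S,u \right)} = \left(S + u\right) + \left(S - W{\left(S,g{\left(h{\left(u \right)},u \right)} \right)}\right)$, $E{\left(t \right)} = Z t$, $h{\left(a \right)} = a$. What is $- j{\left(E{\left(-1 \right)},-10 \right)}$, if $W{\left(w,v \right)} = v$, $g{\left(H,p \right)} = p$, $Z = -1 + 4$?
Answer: $6$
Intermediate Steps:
$Z = 3$
$E{\left(t \right)} = 3 t$
$j{\left(S,u \right)} = 2 S$ ($j{\left(S,u \right)} = \left(S + u\right) + \left(S - u\right) = 2 S$)
$- j{\left(E{\left(-1 \right)},-10 \right)} = - 2 \cdot 3 \left(-1\right) = - 2 \left(-3\right) = \left(-1\right) \left(-6\right) = 6$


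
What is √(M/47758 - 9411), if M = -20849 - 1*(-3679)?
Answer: I*√5366419699666/23879 ≈ 97.012*I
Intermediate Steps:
M = -17170 (M = -20849 + 3679 = -17170)
√(M/47758 - 9411) = √(-17170/47758 - 9411) = √(-17170*1/47758 - 9411) = √(-8585/23879 - 9411) = √(-224733854/23879) = I*√5366419699666/23879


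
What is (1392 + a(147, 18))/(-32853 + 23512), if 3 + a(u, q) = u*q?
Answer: -4035/9341 ≈ -0.43197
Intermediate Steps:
a(u, q) = -3 + q*u (a(u, q) = -3 + u*q = -3 + q*u)
(1392 + a(147, 18))/(-32853 + 23512) = (1392 + (-3 + 18*147))/(-32853 + 23512) = (1392 + (-3 + 2646))/(-9341) = (1392 + 2643)*(-1/9341) = 4035*(-1/9341) = -4035/9341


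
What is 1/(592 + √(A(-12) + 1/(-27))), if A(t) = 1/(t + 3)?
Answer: 3996/2365633 - 3*I*√3/4731266 ≈ 0.0016892 - 1.0983e-6*I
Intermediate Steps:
A(t) = 1/(3 + t)
1/(592 + √(A(-12) + 1/(-27))) = 1/(592 + √(1/(3 - 12) + 1/(-27))) = 1/(592 + √(1/(-9) - 1/27)) = 1/(592 + √(-⅑ - 1/27)) = 1/(592 + √(-4/27)) = 1/(592 + 2*I*√3/9)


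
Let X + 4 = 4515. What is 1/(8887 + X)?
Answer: 1/13398 ≈ 7.4638e-5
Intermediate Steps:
X = 4511 (X = -4 + 4515 = 4511)
1/(8887 + X) = 1/(8887 + 4511) = 1/13398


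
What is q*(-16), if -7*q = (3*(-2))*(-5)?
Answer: 480/7 ≈ 68.571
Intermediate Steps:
q = -30/7 (q = -3*(-2)*(-5)/7 = -(-6)*(-5)/7 = -⅐*30 = -30/7 ≈ -4.2857)
q*(-16) = -30/7*(-16) = 480/7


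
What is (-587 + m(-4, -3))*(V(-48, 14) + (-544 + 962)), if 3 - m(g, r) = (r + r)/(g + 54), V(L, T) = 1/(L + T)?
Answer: -207437967/850 ≈ -2.4404e+5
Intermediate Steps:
m(g, r) = 3 - 2*r/(54 + g) (m(g, r) = 3 - (r + r)/(g + 54) = 3 - 2*r/(54 + g))
(-587 + m(-4, -3))*(V(-48, 14) + (-544 + 962)) = (-587 + (162 - 2*(-3) + 3*(-4))/(54 - 4))*(1/(-48 + 14) + (-544 + 962)) = (-587 + (162 + 6 - 12)/50)*(1/(-34) + 418) = (-587 + (1/50)*156)*(-1/34 + 418) = (-587 + 78/25)*(14211/34) = -14597/25*14211/34 = -207437967/850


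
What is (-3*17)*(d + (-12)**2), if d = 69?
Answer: -10863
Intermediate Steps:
(-3*17)*(d + (-12)**2) = (-3*17)*(69 + (-12)**2) = -51*(69 + 144) = -51*213 = -10863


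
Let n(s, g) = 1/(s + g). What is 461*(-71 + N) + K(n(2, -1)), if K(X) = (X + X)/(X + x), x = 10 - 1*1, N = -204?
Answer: -633874/5 ≈ -1.2677e+5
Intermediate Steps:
x = 9 (x = 10 - 1 = 9)
n(s, g) = 1/(g + s)
K(X) = 2*X/(9 + X) (K(X) = (X + X)/(X + 9) = (2*X)/(9 + X) = 2*X/(9 + X))
461*(-71 + N) + K(n(2, -1)) = 461*(-71 - 204) + 2/((-1 + 2)*(9 + 1/(-1 + 2))) = 461*(-275) + 2/(1*(9 + 1/1)) = -126775 + 2*1/(9 + 1) = -126775 + 2*1/10 = -126775 + 2*1*(1/10) = -126775 + 1/5 = -633874/5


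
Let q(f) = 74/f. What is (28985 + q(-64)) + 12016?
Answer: 1311995/32 ≈ 41000.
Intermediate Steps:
(28985 + q(-64)) + 12016 = (28985 + 74/(-64)) + 12016 = (28985 + 74*(-1/64)) + 12016 = (28985 - 37/32) + 12016 = 927483/32 + 12016 = 1311995/32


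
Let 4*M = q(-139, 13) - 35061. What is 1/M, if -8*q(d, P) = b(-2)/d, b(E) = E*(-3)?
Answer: -2224/19493913 ≈ -0.00011409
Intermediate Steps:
b(E) = -3*E
q(d, P) = -3/(4*d) (q(d, P) = -(-3*(-2))/(8*d) = -3/(4*d))
M = -19493913/2224 (M = (-3/4/(-139) - 35061)/4 = (-3/4*(-1/139) - 35061)/4 = (3/556 - 35061)/4 = (1/4)*(-19493913/556) = -19493913/2224 ≈ -8765.3)
1/M = 1/(-19493913/2224) = -2224/19493913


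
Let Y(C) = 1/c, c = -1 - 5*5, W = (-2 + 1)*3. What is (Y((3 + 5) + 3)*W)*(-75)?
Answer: -225/26 ≈ -8.6538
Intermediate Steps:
W = -3 (W = -1*3 = -3)
c = -26 (c = -1 - 1*25 = -1 - 25 = -26)
Y(C) = -1/26 (Y(C) = 1/(-26) = -1/26)
(Y((3 + 5) + 3)*W)*(-75) = -1/26*(-3)*(-75) = (3/26)*(-75) = -225/26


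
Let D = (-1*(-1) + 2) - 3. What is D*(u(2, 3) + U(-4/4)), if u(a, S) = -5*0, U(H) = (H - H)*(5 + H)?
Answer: 0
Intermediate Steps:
D = 0 (D = (1 + 2) - 3 = 3 - 3 = 0)
U(H) = 0 (U(H) = 0*(5 + H) = 0)
u(a, S) = 0
D*(u(2, 3) + U(-4/4)) = 0*(0 + 0) = 0*0 = 0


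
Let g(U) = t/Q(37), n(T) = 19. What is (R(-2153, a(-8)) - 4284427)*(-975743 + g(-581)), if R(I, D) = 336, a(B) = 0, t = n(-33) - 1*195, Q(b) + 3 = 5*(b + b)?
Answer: 1534123806292987/367 ≈ 4.1802e+12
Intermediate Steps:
Q(b) = -3 + 10*b (Q(b) = -3 + 5*(b + b) = -3 + 5*(2*b) = -3 + 10*b)
t = -176 (t = 19 - 1*195 = 19 - 195 = -176)
g(U) = -176/367 (g(U) = -176/(-3 + 10*37) = -176/(-3 + 370) = -176/367)
(R(-2153, a(-8)) - 4284427)*(-975743 + g(-581)) = (336 - 4284427)*(-975743 - 176/367) = -4284091*(-358097857/367) = 1534123806292987/367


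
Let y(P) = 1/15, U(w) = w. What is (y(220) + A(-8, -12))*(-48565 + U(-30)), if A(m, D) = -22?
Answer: 3197551/3 ≈ 1.0659e+6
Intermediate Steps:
y(P) = 1/15
(y(220) + A(-8, -12))*(-48565 + U(-30)) = (1/15 - 22)*(-48565 - 30) = -329/15*(-48595) = 3197551/3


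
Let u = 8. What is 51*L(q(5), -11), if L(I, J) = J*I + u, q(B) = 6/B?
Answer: -1326/5 ≈ -265.20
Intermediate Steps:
L(I, J) = 8 + I*J (L(I, J) = J*I + 8 = I*J + 8 = 8 + I*J)
51*L(q(5), -11) = 51*(8 + (6/5)*(-11)) = 51*(8 - 66/5) = 51*(-26/5) = -1326/5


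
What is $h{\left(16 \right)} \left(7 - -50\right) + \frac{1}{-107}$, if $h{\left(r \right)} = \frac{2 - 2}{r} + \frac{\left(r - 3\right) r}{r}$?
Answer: $\frac{79286}{107} \approx 740.99$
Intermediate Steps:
$h{\left(r \right)} = -3 + r$ ($h{\left(r \right)} = \frac{0}{r} + \frac{\left(-3 + r\right) r}{r} = 0 + \frac{r \left(-3 + r\right)}{r} = 0 + \left(-3 + r\right) = -3 + r$)
$h{\left(16 \right)} \left(7 - -50\right) + \frac{1}{-107} = \left(-3 + 16\right) \left(7 - -50\right) + \frac{1}{-107} = 13 \left(7 + 50\right) - \frac{1}{107} = 13 \cdot 57 - \frac{1}{107} = 741 - \frac{1}{107} = \frac{79286}{107}$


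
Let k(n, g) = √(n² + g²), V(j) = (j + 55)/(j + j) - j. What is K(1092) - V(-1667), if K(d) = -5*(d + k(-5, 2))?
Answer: -11881515/1667 - 5*√29 ≈ -7154.4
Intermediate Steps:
V(j) = -j + (55 + j)/(2*j) (V(j) = (55 + j)/((2*j)) - j = (55 + j)*(1/(2*j)) - j = (55 + j)/(2*j) - j = -j + (55 + j)/(2*j))
k(n, g) = √(g² + n²)
K(d) = -5*d - 5*√29 (K(d) = -5*(d + √(2² + (-5)²)) = -5*(d + √(4 + 25)) = -5*(d + √29) = -5*d - 5*√29)
K(1092) - V(-1667) = (-5*1092 - 5*√29) - (½ - 1*(-1667) + (55/2)/(-1667)) = (-5460 - 5*√29) - (½ + 1667 + (55/2)*(-1/1667)) = (-5460 - 5*√29) - (½ + 1667 - 55/3334) = (-5460 - 5*√29) - 1*2779695/1667 = (-5460 - 5*√29) - 2779695/1667 = -11881515/1667 - 5*√29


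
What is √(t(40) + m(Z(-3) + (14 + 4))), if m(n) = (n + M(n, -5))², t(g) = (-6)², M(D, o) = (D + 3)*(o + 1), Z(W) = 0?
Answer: 6*√122 ≈ 66.272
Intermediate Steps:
M(D, o) = (1 + o)*(3 + D) (M(D, o) = (3 + D)*(1 + o) = (1 + o)*(3 + D))
t(g) = 36
m(n) = (-12 - 3*n)² (m(n) = (n + (3 + n + 3*(-5) + n*(-5)))² = (n + (3 + n - 15 - 5*n))² = (n + (-12 - 4*n))² = (-12 - 3*n)²)
√(t(40) + m(Z(-3) + (14 + 4))) = √(36 + 9*(4 + (0 + (14 + 4)))²) = √(36 + 9*(4 + (0 + 18))²) = √(36 + 9*(4 + 18)²) = √(36 + 9*22²) = √(36 + 9*484) = √(36 + 4356) = √4392 = 6*√122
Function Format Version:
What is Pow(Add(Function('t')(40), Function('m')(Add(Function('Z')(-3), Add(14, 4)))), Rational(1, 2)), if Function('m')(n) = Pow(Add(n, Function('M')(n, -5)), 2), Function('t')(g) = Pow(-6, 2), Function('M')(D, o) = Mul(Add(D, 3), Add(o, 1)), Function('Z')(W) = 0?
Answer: Mul(6, Pow(122, Rational(1, 2))) ≈ 66.272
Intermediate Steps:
Function('M')(D, o) = Mul(Add(1, o), Add(3, D)) (Function('M')(D, o) = Mul(Add(3, D), Add(1, o)) = Mul(Add(1, o), Add(3, D)))
Function('t')(g) = 36
Function('m')(n) = Pow(Add(-12, Mul(-3, n)), 2) (Function('m')(n) = Pow(Add(n, Add(3, n, Mul(3, -5), Mul(n, -5))), 2) = Pow(Add(n, Add(3, n, -15, Mul(-5, n))), 2) = Pow(Add(n, Add(-12, Mul(-4, n))), 2) = Pow(Add(-12, Mul(-3, n)), 2))
Pow(Add(Function('t')(40), Function('m')(Add(Function('Z')(-3), Add(14, 4)))), Rational(1, 2)) = Pow(Add(36, Mul(9, Pow(Add(4, Add(0, Add(14, 4))), 2))), Rational(1, 2)) = Pow(Add(36, Mul(9, Pow(Add(4, Add(0, 18)), 2))), Rational(1, 2)) = Pow(Add(36, Mul(9, Pow(Add(4, 18), 2))), Rational(1, 2)) = Pow(Add(36, Mul(9, Pow(22, 2))), Rational(1, 2)) = Pow(Add(36, Mul(9, 484)), Rational(1, 2)) = Pow(Add(36, 4356), Rational(1, 2)) = Pow(4392, Rational(1, 2)) = Mul(6, Pow(122, Rational(1, 2)))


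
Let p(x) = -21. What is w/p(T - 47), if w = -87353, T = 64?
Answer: 12479/3 ≈ 4159.7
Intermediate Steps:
w/p(T - 47) = -87353/(-21) = -87353*(-1/21) = 12479/3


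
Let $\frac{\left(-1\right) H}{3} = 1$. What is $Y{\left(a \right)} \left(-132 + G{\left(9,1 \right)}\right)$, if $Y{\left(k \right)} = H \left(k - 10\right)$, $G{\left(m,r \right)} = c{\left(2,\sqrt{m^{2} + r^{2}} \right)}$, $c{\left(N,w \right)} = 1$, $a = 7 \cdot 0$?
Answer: $-3930$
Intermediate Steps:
$a = 0$
$H = -3$ ($H = \left(-3\right) 1 = -3$)
$G{\left(m,r \right)} = 1$
$Y{\left(k \right)} = 30 - 3 k$ ($Y{\left(k \right)} = - 3 \left(k - 10\right) = - 3 \left(-10 + k\right) = 30 - 3 k$)
$Y{\left(a \right)} \left(-132 + G{\left(9,1 \right)}\right) = \left(30 - 0\right) \left(-132 + 1\right) = \left(30 + 0\right) \left(-131\right) = 30 \left(-131\right) = -3930$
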